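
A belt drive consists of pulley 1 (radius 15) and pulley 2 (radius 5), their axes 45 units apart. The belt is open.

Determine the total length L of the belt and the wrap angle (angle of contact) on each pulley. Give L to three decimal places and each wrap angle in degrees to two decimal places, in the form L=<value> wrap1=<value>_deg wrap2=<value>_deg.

open belt: β = asin((r2−r1)/C) = asin(-10/45) = -12.8396°
wrap1 = π − 2β = 205.6792°
wrap2 = π + 2β = 154.3208°
tangent length = C·cosβ = 43.8748
L = r1·wrap1 + r2·wrap2 + 2·C·cosβ = 15·3.5898 + 5·2.6934 + 2·43.8748 = 155.0634

L=155.063 wrap1=205.68_deg wrap2=154.32_deg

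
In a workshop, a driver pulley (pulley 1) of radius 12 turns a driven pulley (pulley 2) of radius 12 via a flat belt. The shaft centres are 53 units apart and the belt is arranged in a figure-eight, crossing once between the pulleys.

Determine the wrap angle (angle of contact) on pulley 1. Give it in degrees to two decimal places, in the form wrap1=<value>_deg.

wrap1=233.85_deg

crossed belt: β = asin((r1+r2)/C) = asin(24/53) = 26.9254°
wrap1 = wrap2 = π + 2β = 233.8508°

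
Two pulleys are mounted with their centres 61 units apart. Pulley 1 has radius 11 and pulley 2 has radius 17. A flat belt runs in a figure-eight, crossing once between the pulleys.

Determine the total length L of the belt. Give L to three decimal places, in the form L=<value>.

crossed belt: β = asin((r1+r2)/C) = asin(28/61) = 27.3237°
wrap1 = wrap2 = π + 2β = 234.6473°
tangent length = C·cosβ = 54.1941
L = (r1+r2)·wrap + 2·C·cosβ = 28·4.0954 + 2·54.1941 = 223.0585

L=223.058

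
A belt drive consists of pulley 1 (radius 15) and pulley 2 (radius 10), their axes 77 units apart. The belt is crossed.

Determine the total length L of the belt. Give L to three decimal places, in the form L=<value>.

crossed belt: β = asin((r1+r2)/C) = asin(25/77) = 18.9459°
wrap1 = wrap2 = π + 2β = 217.8918°
tangent length = C·cosβ = 72.8286
L = (r1+r2)·wrap + 2·C·cosβ = 25·3.8029 + 2·72.8286 = 240.7304

L=240.730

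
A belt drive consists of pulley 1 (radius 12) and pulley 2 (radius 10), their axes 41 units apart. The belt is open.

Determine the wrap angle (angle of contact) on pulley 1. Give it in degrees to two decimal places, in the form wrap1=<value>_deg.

wrap1=185.59_deg

open belt: β = asin((r2−r1)/C) = asin(-2/41) = -2.7960°
wrap1 = π − 2β = 185.5921°
wrap2 = π + 2β = 174.4079°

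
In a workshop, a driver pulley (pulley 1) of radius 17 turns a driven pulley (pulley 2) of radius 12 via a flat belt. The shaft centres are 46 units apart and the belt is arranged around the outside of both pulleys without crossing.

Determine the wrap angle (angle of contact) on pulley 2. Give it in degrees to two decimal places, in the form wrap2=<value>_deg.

open belt: β = asin((r2−r1)/C) = asin(-5/46) = -6.2401°
wrap1 = π − 2β = 192.4803°
wrap2 = π + 2β = 167.5197°

wrap2=167.52_deg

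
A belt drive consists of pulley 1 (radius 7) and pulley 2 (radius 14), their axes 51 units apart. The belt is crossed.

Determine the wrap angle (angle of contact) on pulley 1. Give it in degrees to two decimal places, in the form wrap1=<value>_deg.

crossed belt: β = asin((r1+r2)/C) = asin(21/51) = 24.3157°
wrap1 = wrap2 = π + 2β = 228.6315°

wrap1=228.63_deg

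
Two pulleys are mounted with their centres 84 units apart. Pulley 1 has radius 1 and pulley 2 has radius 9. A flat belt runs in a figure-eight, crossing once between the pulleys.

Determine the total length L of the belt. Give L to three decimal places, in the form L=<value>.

L=200.608

crossed belt: β = asin((r1+r2)/C) = asin(10/84) = 6.8371°
wrap1 = wrap2 = π + 2β = 193.6743°
tangent length = C·cosβ = 83.4026
L = (r1+r2)·wrap + 2·C·cosβ = 10·3.3803 + 2·83.4026 = 200.6078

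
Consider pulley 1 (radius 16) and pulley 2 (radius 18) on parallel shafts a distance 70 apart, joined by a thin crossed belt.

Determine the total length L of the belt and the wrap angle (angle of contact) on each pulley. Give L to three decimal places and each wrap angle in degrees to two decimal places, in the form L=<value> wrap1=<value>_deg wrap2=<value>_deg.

L=263.679 wrap1=238.12_deg wrap2=238.12_deg

crossed belt: β = asin((r1+r2)/C) = asin(34/70) = 29.0593°
wrap1 = wrap2 = π + 2β = 238.1186°
tangent length = C·cosβ = 61.1882
L = (r1+r2)·wrap + 2·C·cosβ = 34·4.1560 + 2·61.1882 = 263.6789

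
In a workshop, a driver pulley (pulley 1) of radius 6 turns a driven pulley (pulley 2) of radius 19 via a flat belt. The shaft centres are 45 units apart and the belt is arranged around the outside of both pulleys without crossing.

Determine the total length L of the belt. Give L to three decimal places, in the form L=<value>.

open belt: β = asin((r2−r1)/C) = asin(13/45) = 16.7914°
wrap1 = π − 2β = 146.4171°
wrap2 = π + 2β = 213.5829°
tangent length = C·cosβ = 43.0813
L = r1·wrap1 + r2·wrap2 + 2·C·cosβ = 6·2.5555 + 19·3.7277 + 2·43.0813 = 172.3222

L=172.322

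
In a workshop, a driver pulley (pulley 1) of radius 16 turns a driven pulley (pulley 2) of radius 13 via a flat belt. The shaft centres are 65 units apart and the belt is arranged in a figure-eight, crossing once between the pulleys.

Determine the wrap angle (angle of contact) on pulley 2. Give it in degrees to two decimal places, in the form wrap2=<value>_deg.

crossed belt: β = asin((r1+r2)/C) = asin(29/65) = 26.4972°
wrap1 = wrap2 = π + 2β = 232.9944°

wrap2=232.99_deg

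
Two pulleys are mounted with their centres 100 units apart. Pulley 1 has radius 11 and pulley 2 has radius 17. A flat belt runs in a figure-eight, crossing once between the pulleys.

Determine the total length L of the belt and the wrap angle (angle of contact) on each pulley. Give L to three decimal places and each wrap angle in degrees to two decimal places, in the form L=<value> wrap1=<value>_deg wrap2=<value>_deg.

L=295.857 wrap1=212.52_deg wrap2=212.52_deg

crossed belt: β = asin((r1+r2)/C) = asin(28/100) = 16.2602°
wrap1 = wrap2 = π + 2β = 212.5204°
tangent length = C·cosβ = 96.0000
L = (r1+r2)·wrap + 2·C·cosβ = 28·3.7092 + 2·96.0000 = 295.8571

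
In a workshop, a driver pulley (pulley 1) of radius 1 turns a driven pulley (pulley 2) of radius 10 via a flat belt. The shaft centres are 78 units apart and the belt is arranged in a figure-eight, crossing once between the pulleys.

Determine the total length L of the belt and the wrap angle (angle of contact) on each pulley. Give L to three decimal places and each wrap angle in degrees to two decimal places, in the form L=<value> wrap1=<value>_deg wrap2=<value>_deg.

crossed belt: β = asin((r1+r2)/C) = asin(11/78) = 8.1072°
wrap1 = wrap2 = π + 2β = 196.2144°
tangent length = C·cosβ = 77.2205
L = (r1+r2)·wrap + 2·C·cosβ = 11·3.4246 + 2·77.2205 = 192.1114

L=192.111 wrap1=196.21_deg wrap2=196.21_deg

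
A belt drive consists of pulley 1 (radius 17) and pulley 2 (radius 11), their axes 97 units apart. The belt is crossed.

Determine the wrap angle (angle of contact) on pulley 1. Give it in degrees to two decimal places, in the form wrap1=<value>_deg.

crossed belt: β = asin((r1+r2)/C) = asin(28/97) = 16.7777°
wrap1 = wrap2 = π + 2β = 213.5555°

wrap1=213.56_deg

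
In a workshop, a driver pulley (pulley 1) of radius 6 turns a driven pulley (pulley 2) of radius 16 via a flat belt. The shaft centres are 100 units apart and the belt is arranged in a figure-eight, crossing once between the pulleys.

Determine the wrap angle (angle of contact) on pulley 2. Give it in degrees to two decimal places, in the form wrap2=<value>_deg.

wrap2=205.42_deg

crossed belt: β = asin((r1+r2)/C) = asin(22/100) = 12.7090°
wrap1 = wrap2 = π + 2β = 205.4181°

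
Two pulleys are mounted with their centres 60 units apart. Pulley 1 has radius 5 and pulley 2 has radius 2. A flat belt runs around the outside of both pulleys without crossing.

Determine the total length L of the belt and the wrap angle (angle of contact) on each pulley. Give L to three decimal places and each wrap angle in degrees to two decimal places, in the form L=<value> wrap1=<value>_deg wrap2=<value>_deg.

L=142.141 wrap1=185.73_deg wrap2=174.27_deg

open belt: β = asin((r2−r1)/C) = asin(-3/60) = -2.8660°
wrap1 = π − 2β = 185.7320°
wrap2 = π + 2β = 174.2680°
tangent length = C·cosβ = 59.9250
L = r1·wrap1 + r2·wrap2 + 2·C·cosβ = 5·3.2416 + 2·3.0416 + 2·59.9250 = 142.1412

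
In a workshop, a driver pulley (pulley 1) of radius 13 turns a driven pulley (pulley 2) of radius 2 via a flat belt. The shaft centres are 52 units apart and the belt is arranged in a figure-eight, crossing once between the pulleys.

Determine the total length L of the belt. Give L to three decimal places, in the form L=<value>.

L=155.482

crossed belt: β = asin((r1+r2)/C) = asin(15/52) = 16.7659°
wrap1 = wrap2 = π + 2β = 213.5317°
tangent length = C·cosβ = 49.7896
L = (r1+r2)·wrap + 2·C·cosβ = 15·3.7268 + 2·49.7896 = 155.4816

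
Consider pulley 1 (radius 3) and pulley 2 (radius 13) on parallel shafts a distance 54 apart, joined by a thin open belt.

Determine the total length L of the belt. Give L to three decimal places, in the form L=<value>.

L=160.123

open belt: β = asin((r2−r1)/C) = asin(10/54) = 10.6719°
wrap1 = π − 2β = 158.6561°
wrap2 = π + 2β = 201.3439°
tangent length = C·cosβ = 53.0660
L = r1·wrap1 + r2·wrap2 + 2·C·cosβ = 3·2.7691 + 13·3.5141 + 2·53.0660 = 160.1227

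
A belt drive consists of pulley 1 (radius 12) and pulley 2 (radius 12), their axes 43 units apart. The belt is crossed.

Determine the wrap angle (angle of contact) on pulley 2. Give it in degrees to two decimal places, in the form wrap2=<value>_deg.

crossed belt: β = asin((r1+r2)/C) = asin(24/43) = 33.9272°
wrap1 = wrap2 = π + 2β = 247.8545°

wrap2=247.85_deg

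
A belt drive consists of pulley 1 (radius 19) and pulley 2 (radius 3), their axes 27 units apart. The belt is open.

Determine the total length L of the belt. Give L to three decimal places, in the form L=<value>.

open belt: β = asin((r2−r1)/C) = asin(-16/27) = -36.3412°
wrap1 = π − 2β = 252.6824°
wrap2 = π + 2β = 107.3176°
tangent length = C·cosβ = 21.7486
L = r1·wrap1 + r2·wrap2 + 2·C·cosβ = 19·4.4101 + 3·1.8730 + 2·21.7486 = 132.9089

L=132.909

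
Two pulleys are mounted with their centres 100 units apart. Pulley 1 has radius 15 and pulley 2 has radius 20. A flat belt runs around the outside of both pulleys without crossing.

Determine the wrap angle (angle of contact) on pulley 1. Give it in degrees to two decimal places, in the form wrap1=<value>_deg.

open belt: β = asin((r2−r1)/C) = asin(5/100) = 2.8660°
wrap1 = π − 2β = 174.2680°
wrap2 = π + 2β = 185.7320°

wrap1=174.27_deg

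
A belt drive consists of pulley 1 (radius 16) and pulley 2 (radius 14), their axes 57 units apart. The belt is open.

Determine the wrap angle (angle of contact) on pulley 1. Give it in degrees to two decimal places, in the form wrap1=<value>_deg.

open belt: β = asin((r2−r1)/C) = asin(-2/57) = -2.0108°
wrap1 = π − 2β = 184.0216°
wrap2 = π + 2β = 175.9784°

wrap1=184.02_deg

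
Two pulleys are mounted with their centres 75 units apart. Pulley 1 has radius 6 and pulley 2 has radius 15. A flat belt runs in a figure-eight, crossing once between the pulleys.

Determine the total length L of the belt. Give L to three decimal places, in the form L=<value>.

crossed belt: β = asin((r1+r2)/C) = asin(21/75) = 16.2602°
wrap1 = wrap2 = π + 2β = 212.5204°
tangent length = C·cosβ = 72.0000
L = (r1+r2)·wrap + 2·C·cosβ = 21·3.7092 + 2·72.0000 = 221.8928

L=221.893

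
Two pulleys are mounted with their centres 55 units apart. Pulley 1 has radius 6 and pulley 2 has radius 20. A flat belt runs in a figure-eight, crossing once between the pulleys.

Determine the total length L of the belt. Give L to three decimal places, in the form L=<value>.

L=204.218

crossed belt: β = asin((r1+r2)/C) = asin(26/55) = 28.2115°
wrap1 = wrap2 = π + 2β = 236.4230°
tangent length = C·cosβ = 48.4665
L = (r1+r2)·wrap + 2·C·cosβ = 26·4.1264 + 2·48.4665 = 204.2183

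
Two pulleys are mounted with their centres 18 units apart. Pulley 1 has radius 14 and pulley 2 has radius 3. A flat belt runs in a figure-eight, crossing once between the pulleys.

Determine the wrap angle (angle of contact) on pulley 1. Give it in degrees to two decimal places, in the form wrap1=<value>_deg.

wrap1=321.62_deg

crossed belt: β = asin((r1+r2)/C) = asin(17/18) = 70.8119°
wrap1 = wrap2 = π + 2β = 321.6237°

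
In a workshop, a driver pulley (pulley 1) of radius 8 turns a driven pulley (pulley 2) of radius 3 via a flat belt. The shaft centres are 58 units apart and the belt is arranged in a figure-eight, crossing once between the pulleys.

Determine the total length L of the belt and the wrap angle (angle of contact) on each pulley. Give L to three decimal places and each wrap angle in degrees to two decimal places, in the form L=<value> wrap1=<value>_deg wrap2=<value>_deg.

crossed belt: β = asin((r1+r2)/C) = asin(11/58) = 10.9327°
wrap1 = wrap2 = π + 2β = 201.8653°
tangent length = C·cosβ = 56.9473
L = (r1+r2)·wrap + 2·C·cosβ = 11·3.5232 + 2·56.9473 = 152.6500

L=152.650 wrap1=201.87_deg wrap2=201.87_deg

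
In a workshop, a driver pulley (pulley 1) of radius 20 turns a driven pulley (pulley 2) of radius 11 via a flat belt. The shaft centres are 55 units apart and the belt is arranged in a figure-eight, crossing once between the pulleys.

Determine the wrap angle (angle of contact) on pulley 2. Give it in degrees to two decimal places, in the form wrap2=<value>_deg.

crossed belt: β = asin((r1+r2)/C) = asin(31/55) = 34.3077°
wrap1 = wrap2 = π + 2β = 248.6153°

wrap2=248.62_deg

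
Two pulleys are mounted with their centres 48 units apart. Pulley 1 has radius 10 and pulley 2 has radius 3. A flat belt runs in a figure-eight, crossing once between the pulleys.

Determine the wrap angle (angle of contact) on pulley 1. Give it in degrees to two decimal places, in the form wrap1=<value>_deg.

wrap1=211.43_deg

crossed belt: β = asin((r1+r2)/C) = asin(13/48) = 15.7139°
wrap1 = wrap2 = π + 2β = 211.4277°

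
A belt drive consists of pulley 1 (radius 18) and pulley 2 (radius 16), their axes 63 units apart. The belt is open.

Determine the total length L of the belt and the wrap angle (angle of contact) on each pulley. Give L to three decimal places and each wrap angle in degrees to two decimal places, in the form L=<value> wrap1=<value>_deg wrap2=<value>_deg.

L=232.878 wrap1=183.64_deg wrap2=176.36_deg

open belt: β = asin((r2−r1)/C) = asin(-2/63) = -1.8192°
wrap1 = π − 2β = 183.6384°
wrap2 = π + 2β = 176.3616°
tangent length = C·cosβ = 62.9682
L = r1·wrap1 + r2·wrap2 + 2·C·cosβ = 18·3.2051 + 16·3.0781 + 2·62.9682 = 232.8776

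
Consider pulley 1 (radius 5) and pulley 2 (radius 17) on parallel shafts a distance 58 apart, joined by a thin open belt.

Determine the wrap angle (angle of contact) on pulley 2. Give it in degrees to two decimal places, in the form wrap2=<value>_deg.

open belt: β = asin((r2−r1)/C) = asin(12/58) = 11.9405°
wrap1 = π − 2β = 156.1189°
wrap2 = π + 2β = 203.8811°

wrap2=203.88_deg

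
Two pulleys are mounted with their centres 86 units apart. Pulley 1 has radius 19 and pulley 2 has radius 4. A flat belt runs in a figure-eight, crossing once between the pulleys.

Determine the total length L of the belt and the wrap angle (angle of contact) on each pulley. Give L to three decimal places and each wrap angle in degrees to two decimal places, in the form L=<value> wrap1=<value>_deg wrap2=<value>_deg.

L=250.445 wrap1=211.02_deg wrap2=211.02_deg

crossed belt: β = asin((r1+r2)/C) = asin(23/86) = 15.5121°
wrap1 = wrap2 = π + 2β = 211.0242°
tangent length = C·cosβ = 82.8674
L = (r1+r2)·wrap + 2·C·cosβ = 23·3.6831 + 2·82.8674 = 250.4453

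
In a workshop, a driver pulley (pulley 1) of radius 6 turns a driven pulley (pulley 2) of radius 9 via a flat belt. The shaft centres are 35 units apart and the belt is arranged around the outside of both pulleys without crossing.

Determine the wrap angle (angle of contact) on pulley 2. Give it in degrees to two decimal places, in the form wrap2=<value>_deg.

wrap2=189.83_deg

open belt: β = asin((r2−r1)/C) = asin(3/35) = 4.9171°
wrap1 = π − 2β = 170.1658°
wrap2 = π + 2β = 189.8342°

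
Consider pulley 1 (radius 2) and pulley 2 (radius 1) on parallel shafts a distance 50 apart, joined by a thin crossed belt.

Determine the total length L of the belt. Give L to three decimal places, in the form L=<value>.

crossed belt: β = asin((r1+r2)/C) = asin(3/50) = 3.4398°
wrap1 = wrap2 = π + 2β = 186.8796°
tangent length = C·cosβ = 49.9099
L = (r1+r2)·wrap + 2·C·cosβ = 3·3.2617 + 2·49.9099 = 109.6048

L=109.605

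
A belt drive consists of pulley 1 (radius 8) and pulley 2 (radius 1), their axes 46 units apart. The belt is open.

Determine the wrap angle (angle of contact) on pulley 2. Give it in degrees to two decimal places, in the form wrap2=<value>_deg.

open belt: β = asin((r2−r1)/C) = asin(-7/46) = -8.7529°
wrap1 = π − 2β = 197.5059°
wrap2 = π + 2β = 162.4941°

wrap2=162.49_deg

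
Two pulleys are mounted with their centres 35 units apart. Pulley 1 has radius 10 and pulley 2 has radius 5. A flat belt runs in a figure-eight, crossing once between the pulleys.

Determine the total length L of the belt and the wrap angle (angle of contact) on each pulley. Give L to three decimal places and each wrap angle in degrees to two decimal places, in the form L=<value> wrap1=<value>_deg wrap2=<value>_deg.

crossed belt: β = asin((r1+r2)/C) = asin(15/35) = 25.3769°
wrap1 = wrap2 = π + 2β = 230.7539°
tangent length = C·cosβ = 31.6228
L = (r1+r2)·wrap + 2·C·cosβ = 15·4.0274 + 2·31.6228 = 123.6568

L=123.657 wrap1=230.75_deg wrap2=230.75_deg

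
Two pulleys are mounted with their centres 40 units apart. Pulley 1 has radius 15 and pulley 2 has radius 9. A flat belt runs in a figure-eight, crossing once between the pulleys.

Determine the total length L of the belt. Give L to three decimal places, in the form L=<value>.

L=170.286

crossed belt: β = asin((r1+r2)/C) = asin(24/40) = 36.8699°
wrap1 = wrap2 = π + 2β = 253.7398°
tangent length = C·cosβ = 32.0000
L = (r1+r2)·wrap + 2·C·cosβ = 24·4.4286 + 2·32.0000 = 170.2863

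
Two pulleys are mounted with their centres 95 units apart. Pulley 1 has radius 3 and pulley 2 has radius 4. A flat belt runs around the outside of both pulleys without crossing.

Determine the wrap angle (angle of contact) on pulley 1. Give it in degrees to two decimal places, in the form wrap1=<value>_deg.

wrap1=178.79_deg

open belt: β = asin((r2−r1)/C) = asin(1/95) = 0.6031°
wrap1 = π − 2β = 178.7938°
wrap2 = π + 2β = 181.2062°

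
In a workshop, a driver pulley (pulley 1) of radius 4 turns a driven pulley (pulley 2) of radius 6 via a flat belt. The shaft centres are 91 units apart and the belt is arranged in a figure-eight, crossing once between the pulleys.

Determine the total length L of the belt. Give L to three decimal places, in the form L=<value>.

crossed belt: β = asin((r1+r2)/C) = asin(10/91) = 6.3090°
wrap1 = wrap2 = π + 2β = 192.6180°
tangent length = C·cosβ = 90.4489
L = (r1+r2)·wrap + 2·C·cosβ = 10·3.3618 + 2·90.4489 = 214.5159

L=214.516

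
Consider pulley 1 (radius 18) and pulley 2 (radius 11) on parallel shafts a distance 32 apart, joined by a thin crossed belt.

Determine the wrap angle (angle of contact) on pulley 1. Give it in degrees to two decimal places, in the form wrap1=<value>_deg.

crossed belt: β = asin((r1+r2)/C) = asin(29/32) = 64.9922°
wrap1 = wrap2 = π + 2β = 309.9843°

wrap1=309.98_deg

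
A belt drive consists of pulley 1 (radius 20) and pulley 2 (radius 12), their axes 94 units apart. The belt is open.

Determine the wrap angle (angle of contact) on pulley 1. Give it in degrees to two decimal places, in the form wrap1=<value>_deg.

open belt: β = asin((r2−r1)/C) = asin(-8/94) = -4.8821°
wrap1 = π − 2β = 189.7643°
wrap2 = π + 2β = 170.2357°

wrap1=189.76_deg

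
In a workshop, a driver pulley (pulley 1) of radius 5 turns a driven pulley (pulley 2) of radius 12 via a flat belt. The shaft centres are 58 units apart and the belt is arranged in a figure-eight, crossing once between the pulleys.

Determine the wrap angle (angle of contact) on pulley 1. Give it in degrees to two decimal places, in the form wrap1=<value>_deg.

wrap1=214.09_deg

crossed belt: β = asin((r1+r2)/C) = asin(17/58) = 17.0438°
wrap1 = wrap2 = π + 2β = 214.0877°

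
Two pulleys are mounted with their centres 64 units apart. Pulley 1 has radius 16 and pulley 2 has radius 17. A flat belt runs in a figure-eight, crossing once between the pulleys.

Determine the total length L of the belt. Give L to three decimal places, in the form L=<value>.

L=249.099

crossed belt: β = asin((r1+r2)/C) = asin(33/64) = 31.0392°
wrap1 = wrap2 = π + 2β = 242.0785°
tangent length = C·cosβ = 54.8361
L = (r1+r2)·wrap + 2·C·cosβ = 33·4.2251 + 2·54.8361 = 249.0994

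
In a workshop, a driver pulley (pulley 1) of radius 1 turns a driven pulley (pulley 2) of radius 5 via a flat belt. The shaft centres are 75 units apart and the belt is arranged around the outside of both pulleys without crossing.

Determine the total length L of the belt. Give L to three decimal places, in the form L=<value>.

L=169.063

open belt: β = asin((r2−r1)/C) = asin(4/75) = 3.0572°
wrap1 = π − 2β = 173.8855°
wrap2 = π + 2β = 186.1145°
tangent length = C·cosβ = 74.8933
L = r1·wrap1 + r2·wrap2 + 2·C·cosβ = 1·3.0349 + 5·3.2483 + 2·74.8933 = 169.0629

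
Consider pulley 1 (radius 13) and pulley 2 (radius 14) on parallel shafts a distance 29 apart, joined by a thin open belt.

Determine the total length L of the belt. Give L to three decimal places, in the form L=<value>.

open belt: β = asin((r2−r1)/C) = asin(1/29) = 1.9761°
wrap1 = π − 2β = 176.0478°
wrap2 = π + 2β = 183.9522°
tangent length = C·cosβ = 28.9828
L = r1·wrap1 + r2·wrap2 + 2·C·cosβ = 13·3.0726 + 14·3.2106 + 2·28.9828 = 142.8575

L=142.857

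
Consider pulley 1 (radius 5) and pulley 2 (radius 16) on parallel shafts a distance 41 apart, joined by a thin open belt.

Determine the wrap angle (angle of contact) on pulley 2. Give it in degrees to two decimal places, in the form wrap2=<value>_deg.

open belt: β = asin((r2−r1)/C) = asin(11/41) = 15.5627°
wrap1 = π − 2β = 148.8746°
wrap2 = π + 2β = 211.1254°

wrap2=211.13_deg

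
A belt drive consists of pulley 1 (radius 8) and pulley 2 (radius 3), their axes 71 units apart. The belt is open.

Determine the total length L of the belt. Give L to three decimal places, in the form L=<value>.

open belt: β = asin((r2−r1)/C) = asin(-5/71) = -4.0383°
wrap1 = π − 2β = 188.0765°
wrap2 = π + 2β = 171.9235°
tangent length = C·cosβ = 70.8237
L = r1·wrap1 + r2·wrap2 + 2·C·cosβ = 8·3.2826 + 3·3.0006 + 2·70.8237 = 176.9098

L=176.910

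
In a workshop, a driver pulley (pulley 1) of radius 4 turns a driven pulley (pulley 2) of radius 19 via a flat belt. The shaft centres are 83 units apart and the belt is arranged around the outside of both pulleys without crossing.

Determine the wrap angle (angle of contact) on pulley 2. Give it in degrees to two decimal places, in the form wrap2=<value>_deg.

wrap2=200.82_deg

open belt: β = asin((r2−r1)/C) = asin(15/83) = 10.4119°
wrap1 = π − 2β = 159.1763°
wrap2 = π + 2β = 200.8237°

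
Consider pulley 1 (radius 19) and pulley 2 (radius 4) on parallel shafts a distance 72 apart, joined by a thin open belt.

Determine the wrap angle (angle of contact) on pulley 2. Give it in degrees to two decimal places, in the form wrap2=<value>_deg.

open belt: β = asin((r2−r1)/C) = asin(-15/72) = -12.0247°
wrap1 = π − 2β = 204.0494°
wrap2 = π + 2β = 155.9506°

wrap2=155.95_deg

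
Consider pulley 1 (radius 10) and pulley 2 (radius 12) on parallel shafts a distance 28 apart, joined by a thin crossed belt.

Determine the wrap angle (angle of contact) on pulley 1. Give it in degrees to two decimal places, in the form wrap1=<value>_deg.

wrap1=283.57_deg

crossed belt: β = asin((r1+r2)/C) = asin(22/28) = 51.7868°
wrap1 = wrap2 = π + 2β = 283.5736°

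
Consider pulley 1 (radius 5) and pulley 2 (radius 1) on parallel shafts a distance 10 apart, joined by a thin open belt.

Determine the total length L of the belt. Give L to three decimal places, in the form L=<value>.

L=40.472

open belt: β = asin((r2−r1)/C) = asin(-4/10) = -23.5782°
wrap1 = π − 2β = 227.1564°
wrap2 = π + 2β = 132.8436°
tangent length = C·cosβ = 9.1652
L = r1·wrap1 + r2·wrap2 + 2·C·cosβ = 5·3.9646 + 1·2.3186 + 2·9.1652 = 40.4720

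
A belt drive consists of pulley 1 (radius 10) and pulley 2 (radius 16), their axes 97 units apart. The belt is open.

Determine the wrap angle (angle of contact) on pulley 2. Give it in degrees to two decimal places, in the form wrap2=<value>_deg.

wrap2=187.09_deg

open belt: β = asin((r2−r1)/C) = asin(6/97) = 3.5463°
wrap1 = π − 2β = 172.9073°
wrap2 = π + 2β = 187.0927°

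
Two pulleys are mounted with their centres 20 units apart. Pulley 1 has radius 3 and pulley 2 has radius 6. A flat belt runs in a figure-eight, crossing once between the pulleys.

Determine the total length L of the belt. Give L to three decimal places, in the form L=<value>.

L=72.397

crossed belt: β = asin((r1+r2)/C) = asin(9/20) = 26.7437°
wrap1 = wrap2 = π + 2β = 233.4874°
tangent length = C·cosβ = 17.8606
L = (r1+r2)·wrap + 2·C·cosβ = 9·4.0751 + 2·17.8606 = 72.3973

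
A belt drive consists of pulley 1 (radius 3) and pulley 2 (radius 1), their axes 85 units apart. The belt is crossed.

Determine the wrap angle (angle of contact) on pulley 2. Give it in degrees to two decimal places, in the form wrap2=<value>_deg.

crossed belt: β = asin((r1+r2)/C) = asin(4/85) = 2.6973°
wrap1 = wrap2 = π + 2β = 185.3945°

wrap2=185.39_deg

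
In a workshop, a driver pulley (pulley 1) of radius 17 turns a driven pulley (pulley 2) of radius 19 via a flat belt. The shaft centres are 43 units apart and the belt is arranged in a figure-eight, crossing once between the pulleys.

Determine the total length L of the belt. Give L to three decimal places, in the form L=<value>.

crossed belt: β = asin((r1+r2)/C) = asin(36/43) = 56.8466°
wrap1 = wrap2 = π + 2β = 293.6932°
tangent length = C·cosβ = 23.5160
L = (r1+r2)·wrap + 2·C·cosβ = 36·5.1259 + 2·23.5160 = 231.5648

L=231.565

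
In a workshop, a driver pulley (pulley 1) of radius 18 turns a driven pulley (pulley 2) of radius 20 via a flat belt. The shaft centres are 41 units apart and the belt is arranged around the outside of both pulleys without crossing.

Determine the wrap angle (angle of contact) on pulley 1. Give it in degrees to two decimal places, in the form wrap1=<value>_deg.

wrap1=174.41_deg

open belt: β = asin((r2−r1)/C) = asin(2/41) = 2.7960°
wrap1 = π − 2β = 174.4079°
wrap2 = π + 2β = 185.5921°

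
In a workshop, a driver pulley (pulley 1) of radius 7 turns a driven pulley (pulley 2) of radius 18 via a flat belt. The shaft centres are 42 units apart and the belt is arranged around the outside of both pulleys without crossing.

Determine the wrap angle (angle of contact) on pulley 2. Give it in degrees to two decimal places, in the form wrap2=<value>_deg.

wrap2=210.37_deg

open belt: β = asin((r2−r1)/C) = asin(11/42) = 15.1831°
wrap1 = π − 2β = 149.6338°
wrap2 = π + 2β = 210.3662°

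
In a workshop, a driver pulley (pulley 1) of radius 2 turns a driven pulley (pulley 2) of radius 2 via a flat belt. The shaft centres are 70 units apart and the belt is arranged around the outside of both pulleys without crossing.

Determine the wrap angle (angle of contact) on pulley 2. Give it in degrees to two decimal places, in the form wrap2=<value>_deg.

open belt: β = asin((r2−r1)/C) = asin(0/70) = 0.0000°
wrap1 = π − 2β = 180.0000°
wrap2 = π + 2β = 180.0000°

wrap2=180.00_deg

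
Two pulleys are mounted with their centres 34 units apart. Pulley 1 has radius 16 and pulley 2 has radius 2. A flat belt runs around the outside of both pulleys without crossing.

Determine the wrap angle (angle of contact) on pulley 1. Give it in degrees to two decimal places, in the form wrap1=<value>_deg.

open belt: β = asin((r2−r1)/C) = asin(-14/34) = -24.3157°
wrap1 = π − 2β = 228.6315°
wrap2 = π + 2β = 131.3685°

wrap1=228.63_deg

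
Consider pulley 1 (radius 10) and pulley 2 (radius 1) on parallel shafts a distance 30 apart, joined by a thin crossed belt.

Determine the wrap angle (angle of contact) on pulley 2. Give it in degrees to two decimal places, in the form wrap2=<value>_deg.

crossed belt: β = asin((r1+r2)/C) = asin(11/30) = 21.5102°
wrap1 = wrap2 = π + 2β = 223.0204°

wrap2=223.02_deg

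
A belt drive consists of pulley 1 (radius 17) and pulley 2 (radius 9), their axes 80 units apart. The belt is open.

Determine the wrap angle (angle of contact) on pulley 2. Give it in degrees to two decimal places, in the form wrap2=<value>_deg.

open belt: β = asin((r2−r1)/C) = asin(-8/80) = -5.7392°
wrap1 = π − 2β = 191.4783°
wrap2 = π + 2β = 168.5217°

wrap2=168.52_deg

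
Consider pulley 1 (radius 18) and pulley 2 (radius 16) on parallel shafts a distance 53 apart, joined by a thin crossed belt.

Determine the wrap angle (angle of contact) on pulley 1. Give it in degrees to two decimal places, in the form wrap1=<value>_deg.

wrap1=259.81_deg

crossed belt: β = asin((r1+r2)/C) = asin(34/53) = 39.9045°
wrap1 = wrap2 = π + 2β = 259.8089°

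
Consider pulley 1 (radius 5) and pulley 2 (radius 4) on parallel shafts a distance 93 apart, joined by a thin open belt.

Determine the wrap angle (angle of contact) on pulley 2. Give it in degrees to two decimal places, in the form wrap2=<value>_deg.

open belt: β = asin((r2−r1)/C) = asin(-1/93) = -0.6161°
wrap1 = π − 2β = 181.2322°
wrap2 = π + 2β = 178.7678°

wrap2=178.77_deg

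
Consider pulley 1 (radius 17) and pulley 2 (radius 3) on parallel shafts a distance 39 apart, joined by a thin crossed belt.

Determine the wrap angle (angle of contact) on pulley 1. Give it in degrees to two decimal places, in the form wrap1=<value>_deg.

crossed belt: β = asin((r1+r2)/C) = asin(20/39) = 30.8519°
wrap1 = wrap2 = π + 2β = 241.7038°

wrap1=241.70_deg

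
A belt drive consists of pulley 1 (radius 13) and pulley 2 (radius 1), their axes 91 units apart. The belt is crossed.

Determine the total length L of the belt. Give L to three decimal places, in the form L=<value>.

L=228.140

crossed belt: β = asin((r1+r2)/C) = asin(14/91) = 8.8499°
wrap1 = wrap2 = π + 2β = 197.6998°
tangent length = C·cosβ = 89.9166
L = (r1+r2)·wrap + 2·C·cosβ = 14·3.4505 + 2·89.9166 = 228.1404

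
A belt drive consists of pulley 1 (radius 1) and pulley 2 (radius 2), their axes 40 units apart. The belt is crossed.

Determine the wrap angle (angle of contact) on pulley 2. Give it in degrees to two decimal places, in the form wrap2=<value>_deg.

wrap2=188.60_deg

crossed belt: β = asin((r1+r2)/C) = asin(3/40) = 4.3012°
wrap1 = wrap2 = π + 2β = 188.6024°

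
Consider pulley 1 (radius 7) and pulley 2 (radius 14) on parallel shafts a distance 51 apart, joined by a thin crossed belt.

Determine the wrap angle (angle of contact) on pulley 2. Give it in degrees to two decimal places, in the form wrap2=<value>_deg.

wrap2=228.63_deg

crossed belt: β = asin((r1+r2)/C) = asin(21/51) = 24.3157°
wrap1 = wrap2 = π + 2β = 228.6315°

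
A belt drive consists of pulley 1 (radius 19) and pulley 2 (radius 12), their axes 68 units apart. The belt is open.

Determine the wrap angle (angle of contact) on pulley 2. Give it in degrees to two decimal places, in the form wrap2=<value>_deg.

wrap2=168.18_deg

open belt: β = asin((r2−r1)/C) = asin(-7/68) = -5.9086°
wrap1 = π − 2β = 191.8171°
wrap2 = π + 2β = 168.1829°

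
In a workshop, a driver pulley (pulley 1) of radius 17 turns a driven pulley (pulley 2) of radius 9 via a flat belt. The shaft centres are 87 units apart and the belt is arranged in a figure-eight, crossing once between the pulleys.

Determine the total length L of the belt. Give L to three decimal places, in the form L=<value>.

L=263.511

crossed belt: β = asin((r1+r2)/C) = asin(26/87) = 17.3886°
wrap1 = wrap2 = π + 2β = 214.7772°
tangent length = C·cosβ = 83.0241
L = (r1+r2)·wrap + 2·C·cosβ = 26·3.7486 + 2·83.0241 = 263.5110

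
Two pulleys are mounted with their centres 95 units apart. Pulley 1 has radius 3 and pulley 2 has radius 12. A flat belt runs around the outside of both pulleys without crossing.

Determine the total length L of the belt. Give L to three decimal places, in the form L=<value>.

open belt: β = asin((r2−r1)/C) = asin(9/95) = 5.4362°
wrap1 = π − 2β = 169.1277°
wrap2 = π + 2β = 190.8723°
tangent length = C·cosβ = 94.5727
L = r1·wrap1 + r2·wrap2 + 2·C·cosβ = 3·2.9518 + 12·3.3314 + 2·94.5727 = 237.9772

L=237.977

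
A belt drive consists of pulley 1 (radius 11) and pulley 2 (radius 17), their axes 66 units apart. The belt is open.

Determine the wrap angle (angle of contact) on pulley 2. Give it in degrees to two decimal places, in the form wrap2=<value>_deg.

wrap2=190.43_deg

open belt: β = asin((r2−r1)/C) = asin(6/66) = 5.2159°
wrap1 = π − 2β = 169.5682°
wrap2 = π + 2β = 190.4318°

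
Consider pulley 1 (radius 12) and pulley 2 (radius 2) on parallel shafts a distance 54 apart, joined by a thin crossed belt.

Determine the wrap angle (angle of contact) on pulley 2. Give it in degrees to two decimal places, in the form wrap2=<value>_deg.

crossed belt: β = asin((r1+r2)/C) = asin(14/54) = 15.0261°
wrap1 = wrap2 = π + 2β = 210.0522°

wrap2=210.05_deg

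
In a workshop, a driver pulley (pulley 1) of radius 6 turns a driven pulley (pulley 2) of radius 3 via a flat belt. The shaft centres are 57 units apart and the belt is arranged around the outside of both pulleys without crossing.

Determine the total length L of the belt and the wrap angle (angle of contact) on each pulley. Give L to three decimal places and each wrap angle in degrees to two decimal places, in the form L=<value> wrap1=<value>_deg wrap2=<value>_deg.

open belt: β = asin((r2−r1)/C) = asin(-3/57) = -3.0170°
wrap1 = π − 2β = 186.0339°
wrap2 = π + 2β = 173.9661°
tangent length = C·cosβ = 56.9210
L = r1·wrap1 + r2·wrap2 + 2·C·cosβ = 6·3.2469 + 3·3.0363 + 2·56.9210 = 142.4323

L=142.432 wrap1=186.03_deg wrap2=173.97_deg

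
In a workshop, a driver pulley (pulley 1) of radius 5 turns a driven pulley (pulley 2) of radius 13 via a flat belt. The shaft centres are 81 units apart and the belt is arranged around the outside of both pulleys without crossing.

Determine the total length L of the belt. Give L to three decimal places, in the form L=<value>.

L=219.339

open belt: β = asin((r2−r1)/C) = asin(8/81) = 5.6681°
wrap1 = π − 2β = 168.6638°
wrap2 = π + 2β = 191.3362°
tangent length = C·cosβ = 80.6040
L = r1·wrap1 + r2·wrap2 + 2·C·cosβ = 5·2.9437 + 13·3.3394 + 2·80.6040 = 219.3394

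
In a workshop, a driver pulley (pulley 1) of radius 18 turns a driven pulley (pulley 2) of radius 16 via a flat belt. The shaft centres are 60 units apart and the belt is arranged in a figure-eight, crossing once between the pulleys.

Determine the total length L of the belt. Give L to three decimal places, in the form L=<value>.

crossed belt: β = asin((r1+r2)/C) = asin(34/60) = 34.5181°
wrap1 = wrap2 = π + 2β = 249.0362°
tangent length = C·cosβ = 49.4368
L = (r1+r2)·wrap + 2·C·cosβ = 34·4.3465 + 2·49.4368 = 246.6547

L=246.655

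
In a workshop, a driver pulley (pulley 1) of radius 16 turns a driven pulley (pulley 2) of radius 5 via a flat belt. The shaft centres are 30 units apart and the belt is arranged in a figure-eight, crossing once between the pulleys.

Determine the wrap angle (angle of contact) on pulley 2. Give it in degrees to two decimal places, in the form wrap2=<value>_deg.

crossed belt: β = asin((r1+r2)/C) = asin(21/30) = 44.4270°
wrap1 = wrap2 = π + 2β = 268.8540°

wrap2=268.85_deg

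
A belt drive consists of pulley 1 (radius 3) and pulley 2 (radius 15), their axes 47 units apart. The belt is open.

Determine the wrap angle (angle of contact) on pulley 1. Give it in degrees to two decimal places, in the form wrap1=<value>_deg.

open belt: β = asin((r2−r1)/C) = asin(12/47) = 14.7925°
wrap1 = π − 2β = 150.4150°
wrap2 = π + 2β = 209.5850°

wrap1=150.42_deg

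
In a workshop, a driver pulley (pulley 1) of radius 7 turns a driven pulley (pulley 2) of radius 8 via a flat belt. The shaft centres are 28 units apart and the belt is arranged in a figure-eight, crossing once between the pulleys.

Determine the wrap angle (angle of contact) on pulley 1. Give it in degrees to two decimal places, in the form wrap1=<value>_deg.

crossed belt: β = asin((r1+r2)/C) = asin(15/28) = 32.3924°
wrap1 = wrap2 = π + 2β = 244.7847°

wrap1=244.78_deg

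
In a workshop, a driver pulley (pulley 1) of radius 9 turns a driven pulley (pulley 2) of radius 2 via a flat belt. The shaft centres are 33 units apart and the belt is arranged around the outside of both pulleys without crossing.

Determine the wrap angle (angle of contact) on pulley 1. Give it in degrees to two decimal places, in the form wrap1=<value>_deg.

wrap1=204.49_deg

open belt: β = asin((r2−r1)/C) = asin(-7/33) = -12.2467°
wrap1 = π − 2β = 204.4934°
wrap2 = π + 2β = 155.5066°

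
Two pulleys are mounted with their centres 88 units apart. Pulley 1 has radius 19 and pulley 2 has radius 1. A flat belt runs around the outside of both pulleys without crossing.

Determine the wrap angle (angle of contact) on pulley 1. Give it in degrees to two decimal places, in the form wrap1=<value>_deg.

wrap1=203.61_deg

open belt: β = asin((r2−r1)/C) = asin(-18/88) = -11.8029°
wrap1 = π − 2β = 203.6058°
wrap2 = π + 2β = 156.3942°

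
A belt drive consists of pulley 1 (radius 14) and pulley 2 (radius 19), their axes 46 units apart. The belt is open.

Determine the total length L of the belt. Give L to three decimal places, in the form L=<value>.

L=196.217

open belt: β = asin((r2−r1)/C) = asin(5/46) = 6.2401°
wrap1 = π − 2β = 167.5197°
wrap2 = π + 2β = 192.4803°
tangent length = C·cosβ = 45.7275
L = r1·wrap1 + r2·wrap2 + 2·C·cosβ = 14·2.9238 + 19·3.3594 + 2·45.7275 = 196.2166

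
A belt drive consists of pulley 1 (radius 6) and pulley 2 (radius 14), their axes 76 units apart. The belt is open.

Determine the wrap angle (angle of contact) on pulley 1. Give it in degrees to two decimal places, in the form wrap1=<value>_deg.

wrap1=167.92_deg

open belt: β = asin((r2−r1)/C) = asin(8/76) = 6.0423°
wrap1 = π − 2β = 167.9153°
wrap2 = π + 2β = 192.0847°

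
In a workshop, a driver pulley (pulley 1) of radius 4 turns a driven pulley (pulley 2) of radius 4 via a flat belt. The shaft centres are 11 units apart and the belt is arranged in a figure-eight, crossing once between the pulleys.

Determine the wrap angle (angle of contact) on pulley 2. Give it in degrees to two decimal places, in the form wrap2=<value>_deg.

wrap2=273.32_deg

crossed belt: β = asin((r1+r2)/C) = asin(8/11) = 46.6582°
wrap1 = wrap2 = π + 2β = 273.3165°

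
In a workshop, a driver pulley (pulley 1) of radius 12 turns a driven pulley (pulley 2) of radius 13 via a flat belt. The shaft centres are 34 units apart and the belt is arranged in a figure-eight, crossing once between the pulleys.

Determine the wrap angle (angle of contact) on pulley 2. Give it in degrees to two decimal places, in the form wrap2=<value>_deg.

crossed belt: β = asin((r1+r2)/C) = asin(25/34) = 47.3321°
wrap1 = wrap2 = π + 2β = 274.6641°

wrap2=274.66_deg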